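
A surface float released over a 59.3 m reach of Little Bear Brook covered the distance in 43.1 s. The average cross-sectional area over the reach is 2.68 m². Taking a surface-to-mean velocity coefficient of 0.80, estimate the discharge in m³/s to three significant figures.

2.95 m³/s

v_surface = L / t̄ = 59.3 / 43.1 = 1.376 m/s
v_mean = 0.80 × 1.376 = 1.101 m/s
Q = A × v_mean = 2.68 × 1.101 = 2.950 m³/s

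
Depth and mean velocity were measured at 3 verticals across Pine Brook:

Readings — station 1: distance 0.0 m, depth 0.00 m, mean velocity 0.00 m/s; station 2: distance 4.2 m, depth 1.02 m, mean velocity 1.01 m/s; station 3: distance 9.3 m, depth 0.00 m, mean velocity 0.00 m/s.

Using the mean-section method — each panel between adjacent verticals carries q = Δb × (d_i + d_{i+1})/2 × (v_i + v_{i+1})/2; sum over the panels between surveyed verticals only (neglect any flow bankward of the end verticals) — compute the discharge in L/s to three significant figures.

2400 L/s

Panel 1-2: Δb = 4.2 m, d̄ = (0.00+1.02)/2 = 0.51, v̄ = (0.00+1.01)/2 = 0.505 → q = 4.2×0.51×0.505 = 1.082 m³/s
Panel 2-3: Δb = 5.1 m, d̄ = (1.02+0.00)/2 = 0.51, v̄ = (1.01+0.00)/2 = 0.505 → q = 5.1×0.51×0.505 = 1.314 m³/s
Q = Σ q = 2.395 m³/s
= 2.395 × 1000 = 2395 L/s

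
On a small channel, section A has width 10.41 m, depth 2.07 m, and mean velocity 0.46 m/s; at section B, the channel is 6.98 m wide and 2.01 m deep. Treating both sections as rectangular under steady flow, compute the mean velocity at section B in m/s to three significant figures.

Q = A₁V₁ = (10.41×2.07) × 0.46 = 9.912 m³/s
A₂ = 6.98 × 2.01 = 14.03 m²
V₂ = Q/A₂ = 9.912/14.03 = 0.7065 m/s

0.707 m/s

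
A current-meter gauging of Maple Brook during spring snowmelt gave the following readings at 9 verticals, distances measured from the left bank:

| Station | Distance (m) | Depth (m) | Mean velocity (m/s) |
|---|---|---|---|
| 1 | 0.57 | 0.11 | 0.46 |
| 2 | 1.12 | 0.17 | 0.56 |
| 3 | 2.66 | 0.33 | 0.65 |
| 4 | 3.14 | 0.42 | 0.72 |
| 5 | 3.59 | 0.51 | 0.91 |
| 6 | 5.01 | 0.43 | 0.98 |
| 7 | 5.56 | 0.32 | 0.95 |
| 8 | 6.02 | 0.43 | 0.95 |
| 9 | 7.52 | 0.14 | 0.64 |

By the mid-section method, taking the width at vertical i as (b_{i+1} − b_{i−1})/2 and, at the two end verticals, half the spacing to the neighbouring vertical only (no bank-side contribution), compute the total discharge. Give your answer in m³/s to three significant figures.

1.94 m³/s

w_1 = (1.12 − 0.57)/2 = 0.275 m; q_1 = 0.46 × 0.11 × 0.275 = 0.01392 m³/s
w_2 = (2.66 − 0.57)/2 = 1.045 m; q_2 = 0.56 × 0.17 × 1.045 = 0.09948 m³/s
w_3 = (3.14 − 1.12)/2 = 1.01 m; q_3 = 0.65 × 0.33 × 1.01 = 0.2166 m³/s
w_4 = (3.59 − 2.66)/2 = 0.465 m; q_4 = 0.72 × 0.42 × 0.465 = 0.1406 m³/s
w_5 = (5.01 − 3.14)/2 = 0.935 m; q_5 = 0.91 × 0.51 × 0.935 = 0.4339 m³/s
w_6 = (5.56 − 3.59)/2 = 0.985 m; q_6 = 0.98 × 0.43 × 0.985 = 0.4151 m³/s
w_7 = (6.02 − 5.01)/2 = 0.505 m; q_7 = 0.95 × 0.32 × 0.505 = 0.1535 m³/s
w_8 = (7.52 − 5.56)/2 = 0.98 m; q_8 = 0.95 × 0.43 × 0.98 = 0.4003 m³/s
w_9 = (7.52 − 6.02)/2 = 0.75 m; q_9 = 0.64 × 0.14 × 0.75 = 0.06720 m³/s
Q = Σ qᵢ = 1.941 m³/s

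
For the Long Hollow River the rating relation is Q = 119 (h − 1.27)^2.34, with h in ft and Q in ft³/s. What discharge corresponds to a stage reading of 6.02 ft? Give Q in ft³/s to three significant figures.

4560 ft³/s

Q = 119 × (6.02 − 1.27)^2.34 = 119 × 4.75^2.34 = 4560 ft³/s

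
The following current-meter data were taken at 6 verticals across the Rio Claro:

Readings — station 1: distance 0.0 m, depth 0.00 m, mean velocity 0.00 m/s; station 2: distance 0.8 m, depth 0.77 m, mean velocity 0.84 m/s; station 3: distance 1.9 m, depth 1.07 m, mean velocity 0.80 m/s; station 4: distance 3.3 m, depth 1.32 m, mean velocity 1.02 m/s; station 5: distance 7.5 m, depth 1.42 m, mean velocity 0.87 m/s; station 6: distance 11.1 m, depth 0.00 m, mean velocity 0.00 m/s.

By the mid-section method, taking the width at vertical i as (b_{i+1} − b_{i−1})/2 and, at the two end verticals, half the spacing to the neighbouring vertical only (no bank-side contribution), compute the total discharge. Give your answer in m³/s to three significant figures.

w_2 = (1.9 − 0.0)/2 = 0.95 m; q_2 = 0.84 × 0.77 × 0.95 = 0.6145 m³/s
w_3 = (3.3 − 0.8)/2 = 1.25 m; q_3 = 0.80 × 1.07 × 1.25 = 1.070 m³/s
w_4 = (7.5 − 1.9)/2 = 2.8 m; q_4 = 1.02 × 1.32 × 2.8 = 3.770 m³/s
w_5 = (11.1 − 3.3)/2 = 3.9 m; q_5 = 0.87 × 1.42 × 3.9 = 4.818 m³/s
Stations 1, 6 contribute zero (depth or velocity is 0).
Q = Σ qᵢ = 10.27 m³/s

10.3 m³/s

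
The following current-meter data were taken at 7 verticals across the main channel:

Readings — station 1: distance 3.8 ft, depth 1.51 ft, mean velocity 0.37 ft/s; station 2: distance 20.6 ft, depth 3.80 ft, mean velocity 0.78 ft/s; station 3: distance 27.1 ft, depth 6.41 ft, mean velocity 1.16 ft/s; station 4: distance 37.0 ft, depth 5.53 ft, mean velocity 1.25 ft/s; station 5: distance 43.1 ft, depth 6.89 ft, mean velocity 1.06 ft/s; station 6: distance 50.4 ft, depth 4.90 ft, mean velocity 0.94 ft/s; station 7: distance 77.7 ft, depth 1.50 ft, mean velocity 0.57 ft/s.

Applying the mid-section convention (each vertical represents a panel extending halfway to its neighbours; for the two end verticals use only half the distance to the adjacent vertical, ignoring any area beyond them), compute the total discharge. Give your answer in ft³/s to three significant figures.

296 ft³/s

w_1 = (20.6 − 3.8)/2 = 8.4 ft; q_1 = 0.37 × 1.51 × 8.4 = 4.693 ft³/s
w_2 = (27.1 − 3.8)/2 = 11.65 ft; q_2 = 0.78 × 3.80 × 11.65 = 34.53 ft³/s
w_3 = (37.0 − 20.6)/2 = 8.2 ft; q_3 = 1.16 × 6.41 × 8.2 = 60.97 ft³/s
w_4 = (43.1 − 27.1)/2 = 8 ft; q_4 = 1.25 × 5.53 × 8 = 55.30 ft³/s
w_5 = (50.4 − 37.0)/2 = 6.7 ft; q_5 = 1.06 × 6.89 × 6.7 = 48.93 ft³/s
w_6 = (77.7 − 43.1)/2 = 17.3 ft; q_6 = 0.94 × 4.90 × 17.3 = 79.68 ft³/s
w_7 = (77.7 − 50.4)/2 = 13.65 ft; q_7 = 0.57 × 1.50 × 13.65 = 11.67 ft³/s
Q = Σ qᵢ = 295.8 ft³/s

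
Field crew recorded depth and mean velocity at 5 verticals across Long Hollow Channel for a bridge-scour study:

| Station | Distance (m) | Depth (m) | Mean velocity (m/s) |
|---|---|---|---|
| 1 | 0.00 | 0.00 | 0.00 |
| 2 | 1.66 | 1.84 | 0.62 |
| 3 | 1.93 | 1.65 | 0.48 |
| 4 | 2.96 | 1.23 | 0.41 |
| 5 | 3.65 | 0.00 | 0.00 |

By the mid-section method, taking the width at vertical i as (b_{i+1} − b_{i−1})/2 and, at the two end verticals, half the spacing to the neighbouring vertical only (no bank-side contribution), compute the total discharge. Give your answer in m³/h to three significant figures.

7380 m³/h

w_2 = (1.93 − 0.00)/2 = 0.965 m; q_2 = 0.62 × 1.84 × 0.965 = 1.101 m³/s
w_3 = (2.96 − 1.66)/2 = 0.65 m; q_3 = 0.48 × 1.65 × 0.65 = 0.5148 m³/s
w_4 = (3.65 − 1.93)/2 = 0.86 m; q_4 = 0.41 × 1.23 × 0.86 = 0.4337 m³/s
Stations 1, 5 contribute zero (depth or velocity is 0).
Q = Σ qᵢ = 2.049 m³/s
= 2.049 × 3600 = 7378 m³/h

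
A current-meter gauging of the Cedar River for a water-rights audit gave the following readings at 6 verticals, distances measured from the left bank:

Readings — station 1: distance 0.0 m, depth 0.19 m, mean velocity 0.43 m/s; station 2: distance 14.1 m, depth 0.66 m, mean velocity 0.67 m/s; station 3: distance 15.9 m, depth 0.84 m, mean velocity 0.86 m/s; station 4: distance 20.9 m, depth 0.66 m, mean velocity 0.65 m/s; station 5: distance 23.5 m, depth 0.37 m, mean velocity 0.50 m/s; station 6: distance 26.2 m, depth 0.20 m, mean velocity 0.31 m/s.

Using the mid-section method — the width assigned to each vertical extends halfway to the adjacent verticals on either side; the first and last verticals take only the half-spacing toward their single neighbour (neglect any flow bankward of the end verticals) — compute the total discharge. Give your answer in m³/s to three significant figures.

w_1 = (14.1 − 0.0)/2 = 7.05 m; q_1 = 0.43 × 0.19 × 7.05 = 0.5760 m³/s
w_2 = (15.9 − 0.0)/2 = 7.95 m; q_2 = 0.67 × 0.66 × 7.95 = 3.515 m³/s
w_3 = (20.9 − 14.1)/2 = 3.4 m; q_3 = 0.86 × 0.84 × 3.4 = 2.456 m³/s
w_4 = (23.5 − 15.9)/2 = 3.8 m; q_4 = 0.65 × 0.66 × 3.8 = 1.630 m³/s
w_5 = (26.2 − 20.9)/2 = 2.65 m; q_5 = 0.50 × 0.37 × 2.65 = 0.4903 m³/s
w_6 = (26.2 − 23.5)/2 = 1.35 m; q_6 = 0.31 × 0.20 × 1.35 = 0.08370 m³/s
Q = Σ qᵢ = 8.752 m³/s

8.75 m³/s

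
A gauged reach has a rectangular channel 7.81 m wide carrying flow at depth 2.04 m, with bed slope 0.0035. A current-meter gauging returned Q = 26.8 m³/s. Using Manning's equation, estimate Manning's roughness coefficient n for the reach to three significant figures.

A = b·y = 7.81 × 2.04 = 15.93 m²
P = b + 2y = 7.81 + 2×2.04 = 11.89 m
R = A/P = 15.93/11.89 = 1.340 m
n = (1/Q)·A·R^(2/3)·S^(1/2) = (1/26.8) × 15.93 × 1.215 × 0.05916 = 0.04275

0.0427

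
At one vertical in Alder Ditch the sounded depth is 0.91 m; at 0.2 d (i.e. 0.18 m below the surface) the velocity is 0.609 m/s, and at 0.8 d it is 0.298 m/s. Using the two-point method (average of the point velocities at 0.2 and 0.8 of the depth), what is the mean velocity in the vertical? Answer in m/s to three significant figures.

0.454 m/s

v̄ = (0.609 + 0.298) / 2 = 0.4535 m/s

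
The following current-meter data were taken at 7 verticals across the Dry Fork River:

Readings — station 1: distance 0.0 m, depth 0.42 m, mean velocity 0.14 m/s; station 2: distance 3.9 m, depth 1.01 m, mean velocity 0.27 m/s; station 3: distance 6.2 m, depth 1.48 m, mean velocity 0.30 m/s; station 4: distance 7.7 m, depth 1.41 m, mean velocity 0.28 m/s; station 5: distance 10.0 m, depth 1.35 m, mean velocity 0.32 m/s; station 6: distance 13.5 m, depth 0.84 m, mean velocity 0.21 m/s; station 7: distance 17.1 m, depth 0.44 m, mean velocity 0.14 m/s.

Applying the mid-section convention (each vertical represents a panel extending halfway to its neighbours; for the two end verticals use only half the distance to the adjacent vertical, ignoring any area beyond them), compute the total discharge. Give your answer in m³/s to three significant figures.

w_1 = (3.9 − 0.0)/2 = 1.95 m; q_1 = 0.14 × 0.42 × 1.95 = 0.1147 m³/s
w_2 = (6.2 − 0.0)/2 = 3.1 m; q_2 = 0.27 × 1.01 × 3.1 = 0.8454 m³/s
w_3 = (7.7 − 3.9)/2 = 1.9 m; q_3 = 0.30 × 1.48 × 1.9 = 0.8436 m³/s
w_4 = (10.0 − 6.2)/2 = 1.9 m; q_4 = 0.28 × 1.41 × 1.9 = 0.7501 m³/s
w_5 = (13.5 − 7.7)/2 = 2.9 m; q_5 = 0.32 × 1.35 × 2.9 = 1.253 m³/s
w_6 = (17.1 − 10.0)/2 = 3.55 m; q_6 = 0.21 × 0.84 × 3.55 = 0.6262 m³/s
w_7 = (17.1 − 13.5)/2 = 1.8 m; q_7 = 0.14 × 0.44 × 1.8 = 0.1109 m³/s
Q = Σ qᵢ = 4.544 m³/s

4.54 m³/s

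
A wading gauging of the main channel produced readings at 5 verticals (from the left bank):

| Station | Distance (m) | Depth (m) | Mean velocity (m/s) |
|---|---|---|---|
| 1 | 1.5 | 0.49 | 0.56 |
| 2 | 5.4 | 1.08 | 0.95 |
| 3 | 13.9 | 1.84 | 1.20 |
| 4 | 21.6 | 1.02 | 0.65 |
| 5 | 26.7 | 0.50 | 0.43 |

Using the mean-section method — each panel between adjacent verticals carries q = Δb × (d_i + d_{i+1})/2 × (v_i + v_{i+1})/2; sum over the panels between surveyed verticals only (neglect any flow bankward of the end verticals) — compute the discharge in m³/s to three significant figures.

Panel 1-2: Δb = 3.9 m, d̄ = (0.49+1.08)/2 = 0.785, v̄ = (0.56+0.95)/2 = 0.755 → q = 3.9×0.785×0.755 = 2.311 m³/s
Panel 2-3: Δb = 8.5 m, d̄ = (1.08+1.84)/2 = 1.46, v̄ = (0.95+1.20)/2 = 1.075 → q = 8.5×1.46×1.075 = 13.34 m³/s
Panel 3-4: Δb = 7.7 m, d̄ = (1.84+1.02)/2 = 1.43, v̄ = (1.20+0.65)/2 = 0.925 → q = 7.7×1.43×0.925 = 10.19 m³/s
Panel 4-5: Δb = 5.1 m, d̄ = (1.02+0.50)/2 = 0.76, v̄ = (0.65+0.43)/2 = 0.54 → q = 5.1×0.76×0.54 = 2.093 m³/s
Q = Σ q = 27.93 m³/s

27.9 m³/s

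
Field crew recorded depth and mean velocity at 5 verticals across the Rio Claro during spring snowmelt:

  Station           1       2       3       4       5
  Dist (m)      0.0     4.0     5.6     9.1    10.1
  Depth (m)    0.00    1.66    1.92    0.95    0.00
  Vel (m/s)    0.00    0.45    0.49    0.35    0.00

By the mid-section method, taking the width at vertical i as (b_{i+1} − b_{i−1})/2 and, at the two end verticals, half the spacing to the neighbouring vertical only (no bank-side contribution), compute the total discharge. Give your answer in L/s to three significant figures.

w_2 = (5.6 − 0.0)/2 = 2.8 m; q_2 = 0.45 × 1.66 × 2.8 = 2.092 m³/s
w_3 = (9.1 − 4.0)/2 = 2.55 m; q_3 = 0.49 × 1.92 × 2.55 = 2.399 m³/s
w_4 = (10.1 − 5.6)/2 = 2.25 m; q_4 = 0.35 × 0.95 × 2.25 = 0.7481 m³/s
Stations 1, 5 contribute zero (depth or velocity is 0).
Q = Σ qᵢ = 5.239 m³/s
= 5.239 × 1000 = 5239 L/s

5240 L/s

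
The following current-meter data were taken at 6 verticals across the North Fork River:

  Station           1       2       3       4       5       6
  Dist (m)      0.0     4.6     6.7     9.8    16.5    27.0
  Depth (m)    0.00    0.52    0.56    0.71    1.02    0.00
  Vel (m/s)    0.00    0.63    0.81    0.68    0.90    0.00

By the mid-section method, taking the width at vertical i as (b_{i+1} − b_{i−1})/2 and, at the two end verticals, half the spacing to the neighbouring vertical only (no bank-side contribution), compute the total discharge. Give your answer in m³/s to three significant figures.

12.5 m³/s

w_2 = (6.7 − 0.0)/2 = 3.35 m; q_2 = 0.63 × 0.52 × 3.35 = 1.097 m³/s
w_3 = (9.8 − 4.6)/2 = 2.6 m; q_3 = 0.81 × 0.56 × 2.6 = 1.179 m³/s
w_4 = (16.5 − 6.7)/2 = 4.9 m; q_4 = 0.68 × 0.71 × 4.9 = 2.366 m³/s
w_5 = (27.0 − 9.8)/2 = 8.6 m; q_5 = 0.90 × 1.02 × 8.6 = 7.895 m³/s
Stations 1, 6 contribute zero (depth or velocity is 0).
Q = Σ qᵢ = 12.54 m³/s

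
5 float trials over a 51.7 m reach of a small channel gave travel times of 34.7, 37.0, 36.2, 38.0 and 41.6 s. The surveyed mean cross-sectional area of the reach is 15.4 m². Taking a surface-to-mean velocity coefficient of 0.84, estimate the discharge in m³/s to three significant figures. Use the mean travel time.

17.8 m³/s

t̄ = (34.7 + 37.0 + 36.2 + 38.0 + 41.6) / 5 = 37.5 s
v_surface = L / t̄ = 51.7 / 37.5 = 1.379 m/s
v_mean = 0.84 × 1.379 = 1.158 m/s
Q = A × v_mean = 15.4 × 1.158 = 17.83 m³/s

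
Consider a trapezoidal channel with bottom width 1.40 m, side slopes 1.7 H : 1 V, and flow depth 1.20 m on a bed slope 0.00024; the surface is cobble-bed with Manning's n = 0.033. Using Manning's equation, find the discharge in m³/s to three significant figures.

1.49 m³/s

A = (b + z·y)·y = (1.40 + 1.7×1.20)×1.20 = 4.128 m²
P = b + 2y√(1+z²) = 1.40 + 2×1.20×√(1+1.7²) = 6.134 m
R = A/P = 4.128/6.134 = 0.6730 m
Q = (1/n)·A·R^(2/3)·S^(1/2) = (1/0.033) × 4.128 × 0.6730^(2/3) × 0.00024^(1/2) = 1.488 m³/s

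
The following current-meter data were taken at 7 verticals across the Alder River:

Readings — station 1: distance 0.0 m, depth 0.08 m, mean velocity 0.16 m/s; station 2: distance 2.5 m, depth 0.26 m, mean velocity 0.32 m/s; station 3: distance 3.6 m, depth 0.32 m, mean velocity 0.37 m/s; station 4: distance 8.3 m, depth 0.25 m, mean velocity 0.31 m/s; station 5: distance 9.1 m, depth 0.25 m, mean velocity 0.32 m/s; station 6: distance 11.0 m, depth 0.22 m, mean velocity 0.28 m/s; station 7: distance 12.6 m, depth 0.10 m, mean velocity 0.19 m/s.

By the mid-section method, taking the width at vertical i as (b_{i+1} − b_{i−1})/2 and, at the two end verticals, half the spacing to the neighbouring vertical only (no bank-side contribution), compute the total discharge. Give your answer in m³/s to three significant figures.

w_1 = (2.5 − 0.0)/2 = 1.25 m; q_1 = 0.16 × 0.08 × 1.25 = 0.01600 m³/s
w_2 = (3.6 − 0.0)/2 = 1.8 m; q_2 = 0.32 × 0.26 × 1.8 = 0.1498 m³/s
w_3 = (8.3 − 2.5)/2 = 2.9 m; q_3 = 0.37 × 0.32 × 2.9 = 0.3434 m³/s
w_4 = (9.1 − 3.6)/2 = 2.75 m; q_4 = 0.31 × 0.25 × 2.75 = 0.2131 m³/s
w_5 = (11.0 − 8.3)/2 = 1.35 m; q_5 = 0.32 × 0.25 × 1.35 = 0.1080 m³/s
w_6 = (12.6 − 9.1)/2 = 1.75 m; q_6 = 0.28 × 0.22 × 1.75 = 0.1078 m³/s
w_7 = (12.6 − 11.0)/2 = 0.8 m; q_7 = 0.19 × 0.10 × 0.8 = 0.01520 m³/s
Q = Σ qᵢ = 0.9532 m³/s

0.953 m³/s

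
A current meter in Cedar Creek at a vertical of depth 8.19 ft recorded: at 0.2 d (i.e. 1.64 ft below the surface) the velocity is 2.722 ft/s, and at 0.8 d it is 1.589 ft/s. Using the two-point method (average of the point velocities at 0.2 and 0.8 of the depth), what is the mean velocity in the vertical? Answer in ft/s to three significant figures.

v̄ = (2.722 + 1.589) / 2 = 2.156 ft/s

2.16 ft/s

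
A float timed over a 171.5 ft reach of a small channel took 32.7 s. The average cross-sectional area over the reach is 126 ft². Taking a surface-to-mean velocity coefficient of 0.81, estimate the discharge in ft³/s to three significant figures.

535 ft³/s

v_surface = L / t̄ = 171.5 / 32.7 = 5.245 ft/s
v_mean = 0.81 × 5.245 = 4.248 ft/s
Q = A × v_mean = 126 × 4.248 = 535.3 ft³/s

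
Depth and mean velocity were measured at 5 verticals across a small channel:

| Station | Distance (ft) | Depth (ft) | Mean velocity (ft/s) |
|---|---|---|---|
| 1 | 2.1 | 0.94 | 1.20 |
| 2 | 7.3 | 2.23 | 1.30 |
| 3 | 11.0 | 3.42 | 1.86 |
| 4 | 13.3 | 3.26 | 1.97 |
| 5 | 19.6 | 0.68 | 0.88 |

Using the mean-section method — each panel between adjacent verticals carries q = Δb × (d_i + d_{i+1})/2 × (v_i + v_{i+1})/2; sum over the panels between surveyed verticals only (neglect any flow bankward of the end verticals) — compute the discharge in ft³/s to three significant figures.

59.2 ft³/s

Panel 1-2: Δb = 5.2 ft, d̄ = (0.94+2.23)/2 = 1.585, v̄ = (1.20+1.30)/2 = 1.25 → q = 5.2×1.585×1.25 = 10.30 ft³/s
Panel 2-3: Δb = 3.7 ft, d̄ = (2.23+3.42)/2 = 2.825, v̄ = (1.30+1.86)/2 = 1.58 → q = 3.7×2.825×1.58 = 16.51 ft³/s
Panel 3-4: Δb = 2.3 ft, d̄ = (3.42+3.26)/2 = 3.34, v̄ = (1.86+1.97)/2 = 1.915 → q = 2.3×3.34×1.915 = 14.71 ft³/s
Panel 4-5: Δb = 6.3 ft, d̄ = (3.26+0.68)/2 = 1.97, v̄ = (1.97+0.88)/2 = 1.425 → q = 6.3×1.97×1.425 = 17.69 ft³/s
Q = Σ q = 59.21 ft³/s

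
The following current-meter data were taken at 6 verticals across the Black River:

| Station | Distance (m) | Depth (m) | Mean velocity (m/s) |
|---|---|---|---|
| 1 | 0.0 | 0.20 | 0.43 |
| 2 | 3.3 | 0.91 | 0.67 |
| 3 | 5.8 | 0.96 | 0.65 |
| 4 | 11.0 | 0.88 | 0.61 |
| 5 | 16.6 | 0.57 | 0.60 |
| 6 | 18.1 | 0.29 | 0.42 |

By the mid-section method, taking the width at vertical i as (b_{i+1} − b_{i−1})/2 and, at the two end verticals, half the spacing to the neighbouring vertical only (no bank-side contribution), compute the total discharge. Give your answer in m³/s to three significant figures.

8.52 m³/s

w_1 = (3.3 − 0.0)/2 = 1.65 m; q_1 = 0.43 × 0.20 × 1.65 = 0.1419 m³/s
w_2 = (5.8 − 0.0)/2 = 2.9 m; q_2 = 0.67 × 0.91 × 2.9 = 1.768 m³/s
w_3 = (11.0 − 3.3)/2 = 3.85 m; q_3 = 0.65 × 0.96 × 3.85 = 2.402 m³/s
w_4 = (16.6 − 5.8)/2 = 5.4 m; q_4 = 0.61 × 0.88 × 5.4 = 2.899 m³/s
w_5 = (18.1 − 11.0)/2 = 3.55 m; q_5 = 0.60 × 0.57 × 3.55 = 1.214 m³/s
w_6 = (18.1 − 16.6)/2 = 0.75 m; q_6 = 0.42 × 0.29 × 0.75 = 0.09135 m³/s
Q = Σ qᵢ = 8.517 m³/s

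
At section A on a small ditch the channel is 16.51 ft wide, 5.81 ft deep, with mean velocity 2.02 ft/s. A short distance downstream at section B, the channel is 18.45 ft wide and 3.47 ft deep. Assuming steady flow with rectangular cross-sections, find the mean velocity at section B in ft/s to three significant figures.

Q = A₁V₁ = (16.51×5.81) × 2.02 = 193.8 ft³/s
A₂ = 18.45 × 3.47 = 64.02 ft²
V₂ = Q/A₂ = 193.8/64.02 = 3.027 ft/s

3.03 ft/s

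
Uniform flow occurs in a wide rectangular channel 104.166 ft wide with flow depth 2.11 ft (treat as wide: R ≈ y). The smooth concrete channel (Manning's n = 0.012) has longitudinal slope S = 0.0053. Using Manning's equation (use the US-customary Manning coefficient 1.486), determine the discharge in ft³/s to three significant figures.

A = b·y = 104.166 × 2.11 = 219.8 ft²
Wide channel: R ≈ y = 2.11 ft
Q = (1.486/n)·A·R^(2/3)·S^(1/2) = (1.486/0.012) × 219.8 × 2.110^(2/3) × 0.0053^(1/2) = 3260 ft³/s

3260 ft³/s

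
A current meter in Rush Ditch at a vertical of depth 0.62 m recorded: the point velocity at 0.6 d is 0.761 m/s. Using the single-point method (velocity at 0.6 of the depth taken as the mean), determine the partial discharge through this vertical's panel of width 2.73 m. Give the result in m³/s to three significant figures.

1.29 m³/s

v̄ = v₀.₆ = 0.761 m/s
q = v̄ × d × w = 0.7610 × 0.62 × 2.73 = 1.288 m³/s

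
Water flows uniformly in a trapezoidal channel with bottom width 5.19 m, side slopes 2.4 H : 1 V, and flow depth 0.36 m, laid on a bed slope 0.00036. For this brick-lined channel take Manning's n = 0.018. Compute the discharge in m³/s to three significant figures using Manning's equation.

A = (b + z·y)·y = (5.19 + 2.4×0.36)×0.36 = 2.179 m²
P = b + 2y√(1+z²) = 5.19 + 2×0.36×√(1+2.4²) = 7.062 m
R = A/P = 2.179/7.062 = 0.3086 m
Q = (1/n)·A·R^(2/3)·S^(1/2) = (1/0.018) × 2.179 × 0.3086^(2/3) × 0.00036^(1/2) = 1.049 m³/s

1.05 m³/s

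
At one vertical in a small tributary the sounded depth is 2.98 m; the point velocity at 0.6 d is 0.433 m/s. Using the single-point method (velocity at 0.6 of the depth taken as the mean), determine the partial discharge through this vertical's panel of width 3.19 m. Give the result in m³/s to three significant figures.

4.12 m³/s

v̄ = v₀.₆ = 0.433 m/s
q = v̄ × d × w = 0.4330 × 2.98 × 3.19 = 4.116 m³/s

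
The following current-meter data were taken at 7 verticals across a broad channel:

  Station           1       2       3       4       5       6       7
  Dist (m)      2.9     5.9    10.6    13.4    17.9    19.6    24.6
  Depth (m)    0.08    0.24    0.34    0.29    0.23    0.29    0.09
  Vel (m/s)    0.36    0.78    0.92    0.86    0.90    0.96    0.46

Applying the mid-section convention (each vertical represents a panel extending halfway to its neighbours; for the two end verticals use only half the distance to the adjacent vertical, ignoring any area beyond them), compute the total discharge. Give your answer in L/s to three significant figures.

w_1 = (5.9 − 2.9)/2 = 1.5 m; q_1 = 0.36 × 0.08 × 1.5 = 0.04320 m³/s
w_2 = (10.6 − 2.9)/2 = 3.85 m; q_2 = 0.78 × 0.24 × 3.85 = 0.7207 m³/s
w_3 = (13.4 − 5.9)/2 = 3.75 m; q_3 = 0.92 × 0.34 × 3.75 = 1.173 m³/s
w_4 = (17.9 − 10.6)/2 = 3.65 m; q_4 = 0.86 × 0.29 × 3.65 = 0.9103 m³/s
w_5 = (19.6 − 13.4)/2 = 3.1 m; q_5 = 0.90 × 0.23 × 3.1 = 0.6417 m³/s
w_6 = (24.6 − 17.9)/2 = 3.35 m; q_6 = 0.96 × 0.29 × 3.35 = 0.9326 m³/s
w_7 = (24.6 − 19.6)/2 = 2.5 m; q_7 = 0.46 × 0.09 × 2.5 = 0.1035 m³/s
Q = Σ qᵢ = 4.525 m³/s
= 4.525 × 1000 = 4525 L/s

4530 L/s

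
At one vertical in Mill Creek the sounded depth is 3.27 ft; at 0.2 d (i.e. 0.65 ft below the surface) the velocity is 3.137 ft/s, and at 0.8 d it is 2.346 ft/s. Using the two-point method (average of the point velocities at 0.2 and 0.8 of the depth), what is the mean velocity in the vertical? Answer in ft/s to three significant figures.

v̄ = (3.137 + 2.346) / 2 = 2.742 ft/s

2.74 ft/s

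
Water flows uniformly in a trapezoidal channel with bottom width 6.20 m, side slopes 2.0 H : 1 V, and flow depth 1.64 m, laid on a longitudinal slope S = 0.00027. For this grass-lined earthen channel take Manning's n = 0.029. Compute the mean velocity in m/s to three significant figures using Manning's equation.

A = (b + z·y)·y = (6.20 + 2.0×1.64)×1.64 = 15.55 m²
P = b + 2y√(1+z²) = 6.20 + 2×1.64×√(1+2.0²) = 13.53 m
R = A/P = 15.55/13.53 = 1.149 m
Q = (1/n)·A·R^(2/3)·S^(1/2) = (1/0.029) × 15.55 × 1.149^(2/3) × 0.00027^(1/2) = 9.662 m³/s
V = Q/A = 9.662/15.55 = 0.6215 m/s

0.621 m/s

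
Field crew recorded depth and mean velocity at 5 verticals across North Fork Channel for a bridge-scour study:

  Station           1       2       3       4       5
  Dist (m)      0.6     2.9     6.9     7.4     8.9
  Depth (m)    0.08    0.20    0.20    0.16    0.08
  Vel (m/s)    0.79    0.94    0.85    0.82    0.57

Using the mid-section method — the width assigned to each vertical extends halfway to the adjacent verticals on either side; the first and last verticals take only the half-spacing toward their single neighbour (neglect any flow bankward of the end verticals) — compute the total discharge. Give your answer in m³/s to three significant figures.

1.21 m³/s

w_1 = (2.9 − 0.6)/2 = 1.15 m; q_1 = 0.79 × 0.08 × 1.15 = 0.07268 m³/s
w_2 = (6.9 − 0.6)/2 = 3.15 m; q_2 = 0.94 × 0.20 × 3.15 = 0.5922 m³/s
w_3 = (7.4 − 2.9)/2 = 2.25 m; q_3 = 0.85 × 0.20 × 2.25 = 0.3825 m³/s
w_4 = (8.9 − 6.9)/2 = 1 m; q_4 = 0.82 × 0.16 × 1 = 0.1312 m³/s
w_5 = (8.9 − 7.4)/2 = 0.75 m; q_5 = 0.57 × 0.08 × 0.75 = 0.03420 m³/s
Q = Σ qᵢ = 1.213 m³/s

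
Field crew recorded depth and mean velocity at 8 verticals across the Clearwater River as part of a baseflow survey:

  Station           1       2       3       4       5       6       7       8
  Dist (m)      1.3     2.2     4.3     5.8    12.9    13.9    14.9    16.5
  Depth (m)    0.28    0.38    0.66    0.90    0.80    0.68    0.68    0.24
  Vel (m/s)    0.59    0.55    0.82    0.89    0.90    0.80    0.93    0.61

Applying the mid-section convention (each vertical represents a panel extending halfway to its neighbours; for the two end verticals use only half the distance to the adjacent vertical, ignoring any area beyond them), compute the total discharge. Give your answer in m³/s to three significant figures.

w_1 = (2.2 − 1.3)/2 = 0.45 m; q_1 = 0.59 × 0.28 × 0.45 = 0.07434 m³/s
w_2 = (4.3 − 1.3)/2 = 1.5 m; q_2 = 0.55 × 0.38 × 1.5 = 0.3135 m³/s
w_3 = (5.8 − 2.2)/2 = 1.8 m; q_3 = 0.82 × 0.66 × 1.8 = 0.9742 m³/s
w_4 = (12.9 − 4.3)/2 = 4.3 m; q_4 = 0.89 × 0.90 × 4.3 = 3.444 m³/s
w_5 = (13.9 − 5.8)/2 = 4.05 m; q_5 = 0.90 × 0.80 × 4.05 = 2.916 m³/s
w_6 = (14.9 − 12.9)/2 = 1 m; q_6 = 0.80 × 0.68 × 1 = 0.5440 m³/s
w_7 = (16.5 − 13.9)/2 = 1.3 m; q_7 = 0.93 × 0.68 × 1.3 = 0.8221 m³/s
w_8 = (16.5 − 14.9)/2 = 0.8 m; q_8 = 0.61 × 0.24 × 0.8 = 0.1171 m³/s
Q = Σ qᵢ = 9.206 m³/s

9.21 m³/s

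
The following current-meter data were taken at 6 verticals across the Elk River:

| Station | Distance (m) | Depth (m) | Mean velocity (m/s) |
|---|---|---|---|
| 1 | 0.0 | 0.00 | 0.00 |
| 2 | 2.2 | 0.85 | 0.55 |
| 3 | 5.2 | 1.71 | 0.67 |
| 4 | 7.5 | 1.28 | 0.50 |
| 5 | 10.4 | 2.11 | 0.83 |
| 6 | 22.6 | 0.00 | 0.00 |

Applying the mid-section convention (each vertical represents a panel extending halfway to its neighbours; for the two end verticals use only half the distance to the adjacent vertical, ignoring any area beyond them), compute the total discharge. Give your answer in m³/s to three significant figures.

19.1 m³/s

w_2 = (5.2 − 0.0)/2 = 2.6 m; q_2 = 0.55 × 0.85 × 2.6 = 1.216 m³/s
w_3 = (7.5 − 2.2)/2 = 2.65 m; q_3 = 0.67 × 1.71 × 2.65 = 3.036 m³/s
w_4 = (10.4 − 5.2)/2 = 2.6 m; q_4 = 0.50 × 1.28 × 2.6 = 1.664 m³/s
w_5 = (22.6 − 7.5)/2 = 7.55 m; q_5 = 0.83 × 2.11 × 7.55 = 13.22 m³/s
Stations 1, 6 contribute zero (depth or velocity is 0).
Q = Σ qᵢ = 19.14 m³/s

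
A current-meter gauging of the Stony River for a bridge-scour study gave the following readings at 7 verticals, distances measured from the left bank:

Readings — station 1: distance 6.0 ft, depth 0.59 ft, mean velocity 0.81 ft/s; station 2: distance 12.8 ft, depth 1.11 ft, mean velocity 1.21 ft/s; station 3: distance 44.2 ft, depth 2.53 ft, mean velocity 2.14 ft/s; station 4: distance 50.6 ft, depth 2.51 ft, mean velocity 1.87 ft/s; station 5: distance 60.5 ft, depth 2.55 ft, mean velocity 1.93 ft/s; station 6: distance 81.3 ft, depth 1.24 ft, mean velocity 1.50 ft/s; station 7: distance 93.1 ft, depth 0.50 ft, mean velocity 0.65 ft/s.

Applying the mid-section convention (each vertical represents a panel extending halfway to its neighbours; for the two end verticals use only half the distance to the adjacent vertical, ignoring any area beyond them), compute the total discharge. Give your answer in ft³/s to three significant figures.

w_1 = (12.8 − 6.0)/2 = 3.4 ft; q_1 = 0.81 × 0.59 × 3.4 = 1.625 ft³/s
w_2 = (44.2 − 6.0)/2 = 19.1 ft; q_2 = 1.21 × 1.11 × 19.1 = 25.65 ft³/s
w_3 = (50.6 − 12.8)/2 = 18.9 ft; q_3 = 2.14 × 2.53 × 18.9 = 102.3 ft³/s
w_4 = (60.5 − 44.2)/2 = 8.15 ft; q_4 = 1.87 × 2.51 × 8.15 = 38.25 ft³/s
w_5 = (81.3 − 50.6)/2 = 15.35 ft; q_5 = 1.93 × 2.55 × 15.35 = 75.55 ft³/s
w_6 = (93.1 − 60.5)/2 = 16.3 ft; q_6 = 1.50 × 1.24 × 16.3 = 30.32 ft³/s
w_7 = (93.1 − 81.3)/2 = 5.9 ft; q_7 = 0.65 × 0.50 × 5.9 = 1.918 ft³/s
Q = Σ qᵢ = 275.6 ft³/s

276 ft³/s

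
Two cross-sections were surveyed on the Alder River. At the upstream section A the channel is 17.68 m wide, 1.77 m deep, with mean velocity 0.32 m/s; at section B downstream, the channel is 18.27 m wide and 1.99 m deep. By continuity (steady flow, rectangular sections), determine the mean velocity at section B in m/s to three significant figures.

Q = A₁V₁ = (17.68×1.77) × 0.32 = 10.01 m³/s
A₂ = 18.27 × 1.99 = 36.36 m²
V₂ = Q/A₂ = 10.01/36.36 = 0.2754 m/s

0.275 m/s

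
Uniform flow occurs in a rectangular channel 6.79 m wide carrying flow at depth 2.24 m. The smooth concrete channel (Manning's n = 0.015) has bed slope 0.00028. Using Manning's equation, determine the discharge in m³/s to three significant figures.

A = b·y = 6.79 × 2.24 = 15.21 m²
P = b + 2y = 6.79 + 2×2.24 = 11.27 m
R = A/P = 15.21/11.27 = 1.350 m
Q = (1/n)·A·R^(2/3)·S^(1/2) = (1/0.015) × 15.21 × 1.350^(2/3) × 0.00028^(1/2) = 20.72 m³/s

20.7 m³/s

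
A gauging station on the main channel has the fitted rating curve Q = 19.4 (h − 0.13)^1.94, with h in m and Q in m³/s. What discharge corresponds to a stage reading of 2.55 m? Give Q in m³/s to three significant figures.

Q = 19.4 × (2.55 − 0.13)^1.94 = 19.4 × 2.42^1.94 = 107.7 m³/s

108 m³/s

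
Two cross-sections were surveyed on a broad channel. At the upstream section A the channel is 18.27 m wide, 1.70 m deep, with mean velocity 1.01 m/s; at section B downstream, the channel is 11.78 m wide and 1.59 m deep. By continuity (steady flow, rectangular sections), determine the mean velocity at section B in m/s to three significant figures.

1.67 m/s

Q = A₁V₁ = (18.27×1.70) × 1.01 = 31.37 m³/s
A₂ = 11.78 × 1.59 = 18.73 m²
V₂ = Q/A₂ = 31.37/18.73 = 1.675 m/s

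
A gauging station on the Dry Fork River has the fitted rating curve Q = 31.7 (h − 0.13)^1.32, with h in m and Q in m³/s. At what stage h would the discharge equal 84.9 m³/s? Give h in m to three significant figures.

2.24 m

h − h₀ = (Q/C)^(1/b) = (84.9/31.7)^(1/1.32) = 2.109 m
h = 0.13 + 2.109 = 2.239 m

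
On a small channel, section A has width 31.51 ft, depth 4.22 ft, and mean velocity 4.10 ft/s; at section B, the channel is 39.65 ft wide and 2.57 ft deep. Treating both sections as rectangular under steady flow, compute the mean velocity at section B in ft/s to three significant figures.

Q = A₁V₁ = (31.51×4.22) × 4.10 = 545.2 ft³/s
A₂ = 39.65 × 2.57 = 101.9 ft²
V₂ = Q/A₂ = 545.2/101.9 = 5.350 ft/s

5.35 ft/s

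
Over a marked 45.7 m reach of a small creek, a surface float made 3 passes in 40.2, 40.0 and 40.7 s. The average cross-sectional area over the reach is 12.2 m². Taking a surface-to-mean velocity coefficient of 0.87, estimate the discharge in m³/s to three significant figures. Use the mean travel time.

12.0 m³/s

t̄ = (40.2 + 40.0 + 40.7) / 3 = 40.3 s
v_surface = L / t̄ = 45.7 / 40.3 = 1.134 m/s
v_mean = 0.87 × 1.134 = 0.9866 m/s
Q = A × v_mean = 12.2 × 0.9866 = 12.04 m³/s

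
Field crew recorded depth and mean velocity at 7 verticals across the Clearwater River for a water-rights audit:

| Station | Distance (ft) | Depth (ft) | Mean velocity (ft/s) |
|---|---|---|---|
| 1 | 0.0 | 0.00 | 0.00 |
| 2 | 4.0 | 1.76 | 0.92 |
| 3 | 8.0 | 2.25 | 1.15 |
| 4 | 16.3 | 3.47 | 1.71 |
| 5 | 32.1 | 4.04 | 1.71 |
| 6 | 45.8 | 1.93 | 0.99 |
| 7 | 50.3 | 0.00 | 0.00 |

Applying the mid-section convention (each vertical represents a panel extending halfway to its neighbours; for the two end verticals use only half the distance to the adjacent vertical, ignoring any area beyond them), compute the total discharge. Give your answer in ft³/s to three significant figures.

w_2 = (8.0 − 0.0)/2 = 4 ft; q_2 = 0.92 × 1.76 × 4 = 6.477 ft³/s
w_3 = (16.3 − 4.0)/2 = 6.15 ft; q_3 = 1.15 × 2.25 × 6.15 = 15.91 ft³/s
w_4 = (32.1 − 8.0)/2 = 12.05 ft; q_4 = 1.71 × 3.47 × 12.05 = 71.50 ft³/s
w_5 = (45.8 − 16.3)/2 = 14.75 ft; q_5 = 1.71 × 4.04 × 14.75 = 101.9 ft³/s
w_6 = (50.3 − 32.1)/2 = 9.1 ft; q_6 = 0.99 × 1.93 × 9.1 = 17.39 ft³/s
Stations 1, 7 contribute zero (depth or velocity is 0).
Q = Σ qᵢ = 213.2 ft³/s

213 ft³/s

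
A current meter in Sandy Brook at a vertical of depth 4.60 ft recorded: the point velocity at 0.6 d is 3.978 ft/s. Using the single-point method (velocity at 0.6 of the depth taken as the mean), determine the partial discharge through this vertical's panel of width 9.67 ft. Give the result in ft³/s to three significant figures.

177 ft³/s

v̄ = v₀.₆ = 3.978 ft/s
q = v̄ × d × w = 3.978 × 4.60 × 9.67 = 176.9 ft³/s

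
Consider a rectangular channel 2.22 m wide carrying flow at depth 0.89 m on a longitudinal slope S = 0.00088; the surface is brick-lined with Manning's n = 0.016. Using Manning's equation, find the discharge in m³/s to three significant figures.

A = b·y = 2.22 × 0.89 = 1.976 m²
P = b + 2y = 2.22 + 2×0.89 = 4.000 m
R = A/P = 1.976/4.000 = 0.4940 m
Q = (1/n)·A·R^(2/3)·S^(1/2) = (1/0.016) × 1.976 × 0.4940^(2/3) × 0.00088^(1/2) = 2.289 m³/s

2.29 m³/s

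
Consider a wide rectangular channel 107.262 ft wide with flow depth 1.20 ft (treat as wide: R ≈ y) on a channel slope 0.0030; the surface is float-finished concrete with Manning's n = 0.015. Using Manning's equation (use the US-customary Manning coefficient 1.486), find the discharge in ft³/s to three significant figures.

789 ft³/s

A = b·y = 107.262 × 1.20 = 128.7 ft²
Wide channel: R ≈ y = 1.20 ft
Q = (1.486/n)·A·R^(2/3)·S^(1/2) = (1.486/0.015) × 128.7 × 1.200^(2/3) × 0.0030^(1/2) = 788.7 ft³/s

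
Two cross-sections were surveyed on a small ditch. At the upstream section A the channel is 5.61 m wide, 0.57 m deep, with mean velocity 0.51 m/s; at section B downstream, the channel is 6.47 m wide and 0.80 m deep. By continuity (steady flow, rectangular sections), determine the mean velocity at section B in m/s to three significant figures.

Q = A₁V₁ = (5.61×0.57) × 0.51 = 1.631 m³/s
A₂ = 6.47 × 0.80 = 5.176 m²
V₂ = Q/A₂ = 1.631/5.176 = 0.3151 m/s

0.315 m/s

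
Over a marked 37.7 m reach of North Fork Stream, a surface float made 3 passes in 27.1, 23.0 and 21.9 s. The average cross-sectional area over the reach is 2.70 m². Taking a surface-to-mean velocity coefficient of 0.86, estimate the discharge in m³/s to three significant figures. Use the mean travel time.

3.65 m³/s

t̄ = (27.1 + 23.0 + 21.9) / 3 = 24 s
v_surface = L / t̄ = 37.7 / 24 = 1.571 m/s
v_mean = 0.86 × 1.571 = 1.351 m/s
Q = A × v_mean = 2.70 × 1.351 = 3.647 m³/s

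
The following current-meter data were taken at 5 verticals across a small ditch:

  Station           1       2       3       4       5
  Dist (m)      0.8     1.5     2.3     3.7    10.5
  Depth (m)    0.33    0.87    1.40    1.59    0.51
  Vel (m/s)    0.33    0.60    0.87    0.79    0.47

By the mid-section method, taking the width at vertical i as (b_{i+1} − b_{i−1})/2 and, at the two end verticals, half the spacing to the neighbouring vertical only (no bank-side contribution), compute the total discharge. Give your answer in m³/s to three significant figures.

7.73 m³/s

w_1 = (1.5 − 0.8)/2 = 0.35 m; q_1 = 0.33 × 0.33 × 0.35 = 0.03812 m³/s
w_2 = (2.3 − 0.8)/2 = 0.75 m; q_2 = 0.60 × 0.87 × 0.75 = 0.3915 m³/s
w_3 = (3.7 − 1.5)/2 = 1.1 m; q_3 = 0.87 × 1.40 × 1.1 = 1.340 m³/s
w_4 = (10.5 − 2.3)/2 = 4.1 m; q_4 = 0.79 × 1.59 × 4.1 = 5.150 m³/s
w_5 = (10.5 − 3.7)/2 = 3.4 m; q_5 = 0.47 × 0.51 × 3.4 = 0.8150 m³/s
Q = Σ qᵢ = 7.734 m³/s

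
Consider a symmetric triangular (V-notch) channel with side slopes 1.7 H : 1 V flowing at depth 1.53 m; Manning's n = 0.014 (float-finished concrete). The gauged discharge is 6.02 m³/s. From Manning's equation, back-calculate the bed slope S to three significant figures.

0.000782

A = z·y² = 1.7×1.53² = 3.980 m²
P = 2y√(1+z²) = 2×1.53×√(1+1.7²) = 6.035 m
R = A/P = 3.980/6.035 = 0.6594 m
S = (Q·n / (1·A·R^(2/3)))² = (6.02×0.014 / (1×3.980×0.7576))² = 0.0007815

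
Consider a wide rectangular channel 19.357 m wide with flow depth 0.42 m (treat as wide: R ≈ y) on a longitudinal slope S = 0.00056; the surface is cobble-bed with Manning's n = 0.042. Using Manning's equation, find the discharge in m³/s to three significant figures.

A = b·y = 19.357 × 0.42 = 8.130 m²
Wide channel: R ≈ y = 0.42 m
Q = (1/n)·A·R^(2/3)·S^(1/2) = (1/0.042) × 8.130 × 0.4200^(2/3) × 0.00056^(1/2) = 2.569 m³/s

2.57 m³/s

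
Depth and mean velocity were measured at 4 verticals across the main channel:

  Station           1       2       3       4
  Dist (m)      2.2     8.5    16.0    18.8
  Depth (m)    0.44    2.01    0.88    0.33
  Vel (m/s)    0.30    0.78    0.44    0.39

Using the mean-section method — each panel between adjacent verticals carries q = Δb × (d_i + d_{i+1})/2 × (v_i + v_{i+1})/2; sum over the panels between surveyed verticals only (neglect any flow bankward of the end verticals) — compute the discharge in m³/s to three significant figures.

Panel 1-2: Δb = 6.3 m, d̄ = (0.44+2.01)/2 = 1.225, v̄ = (0.30+0.78)/2 = 0.54 → q = 6.3×1.225×0.54 = 4.167 m³/s
Panel 2-3: Δb = 7.5 m, d̄ = (2.01+0.88)/2 = 1.445, v̄ = (0.78+0.44)/2 = 0.61 → q = 7.5×1.445×0.61 = 6.611 m³/s
Panel 3-4: Δb = 2.8 m, d̄ = (0.88+0.33)/2 = 0.605, v̄ = (0.44+0.39)/2 = 0.415 → q = 2.8×0.605×0.415 = 0.7030 m³/s
Q = Σ q = 11.48 m³/s

11.5 m³/s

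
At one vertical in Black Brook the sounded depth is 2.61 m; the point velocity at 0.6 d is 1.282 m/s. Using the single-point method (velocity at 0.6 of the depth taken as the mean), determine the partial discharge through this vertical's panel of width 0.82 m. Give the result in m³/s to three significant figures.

v̄ = v₀.₆ = 1.282 m/s
q = v̄ × d × w = 1.282 × 2.61 × 0.82 = 2.744 m³/s

2.74 m³/s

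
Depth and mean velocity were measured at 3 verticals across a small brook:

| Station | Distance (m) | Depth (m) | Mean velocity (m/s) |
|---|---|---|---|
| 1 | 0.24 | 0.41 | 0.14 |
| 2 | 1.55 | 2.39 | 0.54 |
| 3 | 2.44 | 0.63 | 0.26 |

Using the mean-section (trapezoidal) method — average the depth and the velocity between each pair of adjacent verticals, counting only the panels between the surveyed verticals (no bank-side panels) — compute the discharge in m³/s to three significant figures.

Panel 1-2: Δb = 1.31 m, d̄ = (0.41+2.39)/2 = 1.4, v̄ = (0.14+0.54)/2 = 0.34 → q = 1.31×1.4×0.34 = 0.6236 m³/s
Panel 2-3: Δb = 0.89 m, d̄ = (2.39+0.63)/2 = 1.51, v̄ = (0.54+0.26)/2 = 0.4 → q = 0.89×1.51×0.4 = 0.5376 m³/s
Q = Σ q = 1.161 m³/s

1.16 m³/s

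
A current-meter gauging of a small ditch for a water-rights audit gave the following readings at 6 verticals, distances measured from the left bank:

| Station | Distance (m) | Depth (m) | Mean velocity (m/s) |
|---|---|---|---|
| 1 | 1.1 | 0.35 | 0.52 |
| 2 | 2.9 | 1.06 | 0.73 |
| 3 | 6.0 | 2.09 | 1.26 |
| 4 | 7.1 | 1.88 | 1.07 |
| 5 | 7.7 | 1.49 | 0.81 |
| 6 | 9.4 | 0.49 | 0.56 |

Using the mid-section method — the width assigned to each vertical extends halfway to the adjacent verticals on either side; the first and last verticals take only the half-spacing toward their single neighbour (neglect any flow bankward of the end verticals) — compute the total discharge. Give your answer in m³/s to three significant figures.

w_1 = (2.9 − 1.1)/2 = 0.9 m; q_1 = 0.52 × 0.35 × 0.9 = 0.1638 m³/s
w_2 = (6.0 − 1.1)/2 = 2.45 m; q_2 = 0.73 × 1.06 × 2.45 = 1.896 m³/s
w_3 = (7.1 − 2.9)/2 = 2.1 m; q_3 = 1.26 × 2.09 × 2.1 = 5.530 m³/s
w_4 = (7.7 − 6.0)/2 = 0.85 m; q_4 = 1.07 × 1.88 × 0.85 = 1.710 m³/s
w_5 = (9.4 − 7.1)/2 = 1.15 m; q_5 = 0.81 × 1.49 × 1.15 = 1.388 m³/s
w_6 = (9.4 − 7.7)/2 = 0.85 m; q_6 = 0.56 × 0.49 × 0.85 = 0.2332 m³/s
Q = Σ qᵢ = 10.92 m³/s

10.9 m³/s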